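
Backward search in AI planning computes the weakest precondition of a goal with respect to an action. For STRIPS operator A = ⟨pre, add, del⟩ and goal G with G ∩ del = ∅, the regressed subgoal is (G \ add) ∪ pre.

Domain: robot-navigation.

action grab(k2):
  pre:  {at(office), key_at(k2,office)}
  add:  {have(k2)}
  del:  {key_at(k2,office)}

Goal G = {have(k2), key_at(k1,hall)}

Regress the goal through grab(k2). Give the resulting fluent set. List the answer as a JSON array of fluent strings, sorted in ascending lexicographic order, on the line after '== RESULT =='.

Regress:
  G ∩ del = {}  (empty — regression defined)
  G \ add = {have(k2), key_at(k1,hall)} \ {have(k2)} = {key_at(k1,hall)}
  ∪ pre   = {key_at(k1,hall)} ∪ {at(office), key_at(k2,office)}
          = {at(office), key_at(k1,hall), key_at(k2,office)}

== RESULT ==
["at(office)", "key_at(k1,hall)", "key_at(k2,office)"]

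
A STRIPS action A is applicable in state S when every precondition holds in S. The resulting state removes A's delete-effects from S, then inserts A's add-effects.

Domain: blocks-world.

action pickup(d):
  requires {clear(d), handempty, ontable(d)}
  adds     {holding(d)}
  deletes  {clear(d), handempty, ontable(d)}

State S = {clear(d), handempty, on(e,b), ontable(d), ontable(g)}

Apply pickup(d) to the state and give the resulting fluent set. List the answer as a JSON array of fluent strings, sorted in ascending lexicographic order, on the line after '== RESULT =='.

Compute (S \ del) ∪ add:
  pre ⊆ S: {clear(d), handempty, ontable(d)} ⊆ S  — applicable
  S \ del = {on(e,b), ontable(g)}
  ∪ add   = {holding(d), on(e,b), ontable(g)}

== RESULT ==
["holding(d)", "on(e,b)", "ontable(g)"]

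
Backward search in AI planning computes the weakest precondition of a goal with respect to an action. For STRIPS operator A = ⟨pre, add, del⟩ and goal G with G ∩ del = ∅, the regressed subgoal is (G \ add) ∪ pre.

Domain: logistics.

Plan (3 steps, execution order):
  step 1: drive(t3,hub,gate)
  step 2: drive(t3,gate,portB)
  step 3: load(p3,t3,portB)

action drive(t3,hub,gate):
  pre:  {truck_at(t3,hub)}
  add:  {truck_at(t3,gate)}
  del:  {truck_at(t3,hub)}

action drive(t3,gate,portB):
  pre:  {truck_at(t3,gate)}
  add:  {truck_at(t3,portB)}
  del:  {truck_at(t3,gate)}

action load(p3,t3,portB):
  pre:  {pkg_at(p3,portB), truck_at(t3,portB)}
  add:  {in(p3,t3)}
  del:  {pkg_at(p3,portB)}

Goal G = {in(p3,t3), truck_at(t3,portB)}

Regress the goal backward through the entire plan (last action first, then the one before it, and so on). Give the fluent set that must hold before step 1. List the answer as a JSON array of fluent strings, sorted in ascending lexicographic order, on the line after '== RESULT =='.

Regress step by step:
  through step 3 (load(p3,t3,portB)): drop {in(p3,t3)}, keep {truck_at(t3,portB)}, require {pkg_at(p3,portB), truck_at(t3,portB)}
    → {pkg_at(p3,portB), truck_at(t3,portB)}
  through step 2 (drive(t3,gate,portB)): drop {truck_at(t3,portB)}, keep {pkg_at(p3,portB)}, require {truck_at(t3,gate)}
    → {pkg_at(p3,portB), truck_at(t3,gate)}
  through step 1 (drive(t3,hub,gate)): drop {truck_at(t3,gate)}, keep {pkg_at(p3,portB)}, require {truck_at(t3,hub)}
    → {pkg_at(p3,portB), truck_at(t3,hub)}

== RESULT ==
["pkg_at(p3,portB)", "truck_at(t3,hub)"]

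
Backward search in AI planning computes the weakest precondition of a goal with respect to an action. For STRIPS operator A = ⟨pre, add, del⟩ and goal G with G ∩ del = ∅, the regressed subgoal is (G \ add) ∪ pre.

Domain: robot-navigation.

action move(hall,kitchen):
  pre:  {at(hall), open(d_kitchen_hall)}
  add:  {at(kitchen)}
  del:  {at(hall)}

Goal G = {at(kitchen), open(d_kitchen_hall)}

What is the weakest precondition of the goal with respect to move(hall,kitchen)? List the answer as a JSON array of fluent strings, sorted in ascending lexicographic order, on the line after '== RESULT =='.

Compute (G \ add) ∪ pre:
  G ∩ del = {}  (empty — regression defined)
  G \ add = {at(kitchen), open(d_kitchen_hall)} \ {at(kitchen)} = {open(d_kitchen_hall)}
  ∪ pre   = {open(d_kitchen_hall)} ∪ {at(hall), open(d_kitchen_hall)}
          = {at(hall), open(d_kitchen_hall)}

== RESULT ==
["at(hall)", "open(d_kitchen_hall)"]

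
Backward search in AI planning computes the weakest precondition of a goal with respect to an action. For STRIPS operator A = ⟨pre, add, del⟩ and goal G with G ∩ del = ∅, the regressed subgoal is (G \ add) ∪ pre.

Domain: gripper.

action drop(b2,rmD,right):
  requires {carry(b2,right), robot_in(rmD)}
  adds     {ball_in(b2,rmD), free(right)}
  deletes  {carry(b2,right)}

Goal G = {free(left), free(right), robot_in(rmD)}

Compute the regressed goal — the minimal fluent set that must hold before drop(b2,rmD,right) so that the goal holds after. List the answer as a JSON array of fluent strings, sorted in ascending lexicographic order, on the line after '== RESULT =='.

Compute (G \ add) ∪ pre:
  G ∩ del = {}  (empty — regression defined)
  G \ add = {free(left), free(right), robot_in(rmD)} \ {ball_in(b2,rmD), free(right)} = {free(left), robot_in(rmD)}
  ∪ pre   = {free(left), robot_in(rmD)} ∪ {carry(b2,right), robot_in(rmD)}
          = {carry(b2,right), free(left), robot_in(rmD)}

== RESULT ==
["carry(b2,right)", "free(left)", "robot_in(rmD)"]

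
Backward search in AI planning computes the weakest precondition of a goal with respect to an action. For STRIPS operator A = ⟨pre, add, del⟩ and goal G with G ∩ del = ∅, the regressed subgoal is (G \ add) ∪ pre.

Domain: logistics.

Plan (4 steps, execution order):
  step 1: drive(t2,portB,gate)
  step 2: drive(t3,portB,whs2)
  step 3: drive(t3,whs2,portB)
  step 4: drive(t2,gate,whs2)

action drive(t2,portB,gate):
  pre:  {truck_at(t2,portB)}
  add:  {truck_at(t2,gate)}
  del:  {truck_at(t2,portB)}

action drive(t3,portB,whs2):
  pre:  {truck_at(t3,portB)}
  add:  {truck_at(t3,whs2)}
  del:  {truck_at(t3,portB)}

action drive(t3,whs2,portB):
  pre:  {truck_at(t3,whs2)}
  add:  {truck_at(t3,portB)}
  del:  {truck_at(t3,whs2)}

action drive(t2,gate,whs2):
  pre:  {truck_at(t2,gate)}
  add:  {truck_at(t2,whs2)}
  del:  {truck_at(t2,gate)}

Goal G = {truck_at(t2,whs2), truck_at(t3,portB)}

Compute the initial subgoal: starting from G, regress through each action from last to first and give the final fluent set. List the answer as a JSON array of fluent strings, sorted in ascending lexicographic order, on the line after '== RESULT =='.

Regress step by step:
  through step 4 (drive(t2,gate,whs2)): drop {truck_at(t2,whs2)}, keep {truck_at(t3,portB)}, require {truck_at(t2,gate)}
    → {truck_at(t2,gate), truck_at(t3,portB)}
  through step 3 (drive(t3,whs2,portB)): drop {truck_at(t3,portB)}, keep {truck_at(t2,gate)}, require {truck_at(t3,whs2)}
    → {truck_at(t2,gate), truck_at(t3,whs2)}
  through step 2 (drive(t3,portB,whs2)): drop {truck_at(t3,whs2)}, keep {truck_at(t2,gate)}, require {truck_at(t3,portB)}
    → {truck_at(t2,gate), truck_at(t3,portB)}
  through step 1 (drive(t2,portB,gate)): drop {truck_at(t2,gate)}, keep {truck_at(t3,portB)}, require {truck_at(t2,portB)}
    → {truck_at(t2,portB), truck_at(t3,portB)}

== RESULT ==
["truck_at(t2,portB)", "truck_at(t3,portB)"]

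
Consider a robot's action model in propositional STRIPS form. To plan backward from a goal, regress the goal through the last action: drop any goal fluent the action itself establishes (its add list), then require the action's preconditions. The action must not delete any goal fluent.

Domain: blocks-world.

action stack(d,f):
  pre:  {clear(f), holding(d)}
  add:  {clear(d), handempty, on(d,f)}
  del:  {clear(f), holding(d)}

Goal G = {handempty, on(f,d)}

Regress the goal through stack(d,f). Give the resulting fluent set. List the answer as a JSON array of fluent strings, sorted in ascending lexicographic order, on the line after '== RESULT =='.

Compute (G \ add) ∪ pre:
  G ∩ del = {}  (empty — regression defined)
  G \ add = {handempty, on(f,d)} \ {clear(d), handempty, on(d,f)} = {on(f,d)}
  ∪ pre   = {on(f,d)} ∪ {clear(f), holding(d)}
          = {clear(f), holding(d), on(f,d)}

== RESULT ==
["clear(f)", "holding(d)", "on(f,d)"]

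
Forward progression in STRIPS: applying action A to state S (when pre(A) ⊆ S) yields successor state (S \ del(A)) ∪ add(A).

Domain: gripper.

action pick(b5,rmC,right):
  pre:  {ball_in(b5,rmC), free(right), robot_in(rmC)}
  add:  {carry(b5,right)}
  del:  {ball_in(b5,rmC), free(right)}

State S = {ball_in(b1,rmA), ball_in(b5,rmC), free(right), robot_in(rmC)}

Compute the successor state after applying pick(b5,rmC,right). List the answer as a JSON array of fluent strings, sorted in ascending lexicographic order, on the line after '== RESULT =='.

Progress:
  pre ⊆ S: {ball_in(b5,rmC), free(right), robot_in(rmC)} ⊆ S  — applicable
  S \ del = {ball_in(b1,rmA), robot_in(rmC)}
  ∪ add   = {ball_in(b1,rmA), carry(b5,right), robot_in(rmC)}

== RESULT ==
["ball_in(b1,rmA)", "carry(b5,right)", "robot_in(rmC)"]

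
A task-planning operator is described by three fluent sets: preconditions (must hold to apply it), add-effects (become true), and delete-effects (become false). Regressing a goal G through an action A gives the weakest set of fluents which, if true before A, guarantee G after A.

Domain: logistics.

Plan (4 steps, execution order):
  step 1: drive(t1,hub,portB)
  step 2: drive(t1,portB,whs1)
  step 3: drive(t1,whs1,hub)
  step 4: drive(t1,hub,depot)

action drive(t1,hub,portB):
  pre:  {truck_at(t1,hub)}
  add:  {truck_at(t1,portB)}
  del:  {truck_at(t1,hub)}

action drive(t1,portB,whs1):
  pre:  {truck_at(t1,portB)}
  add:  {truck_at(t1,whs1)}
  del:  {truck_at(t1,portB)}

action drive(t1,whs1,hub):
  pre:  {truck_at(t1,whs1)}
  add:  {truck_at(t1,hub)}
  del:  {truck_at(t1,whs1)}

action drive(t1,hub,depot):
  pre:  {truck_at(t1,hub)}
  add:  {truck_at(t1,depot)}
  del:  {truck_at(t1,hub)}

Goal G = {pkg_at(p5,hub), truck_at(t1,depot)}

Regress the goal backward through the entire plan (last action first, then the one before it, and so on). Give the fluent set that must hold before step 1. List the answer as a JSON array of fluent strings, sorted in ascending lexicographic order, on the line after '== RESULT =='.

Regress step by step:
  through step 4 (drive(t1,hub,depot)): drop {truck_at(t1,depot)}, keep {pkg_at(p5,hub)}, require {truck_at(t1,hub)}
    → {pkg_at(p5,hub), truck_at(t1,hub)}
  through step 3 (drive(t1,whs1,hub)): drop {truck_at(t1,hub)}, keep {pkg_at(p5,hub)}, require {truck_at(t1,whs1)}
    → {pkg_at(p5,hub), truck_at(t1,whs1)}
  through step 2 (drive(t1,portB,whs1)): drop {truck_at(t1,whs1)}, keep {pkg_at(p5,hub)}, require {truck_at(t1,portB)}
    → {pkg_at(p5,hub), truck_at(t1,portB)}
  through step 1 (drive(t1,hub,portB)): drop {truck_at(t1,portB)}, keep {pkg_at(p5,hub)}, require {truck_at(t1,hub)}
    → {pkg_at(p5,hub), truck_at(t1,hub)}

== RESULT ==
["pkg_at(p5,hub)", "truck_at(t1,hub)"]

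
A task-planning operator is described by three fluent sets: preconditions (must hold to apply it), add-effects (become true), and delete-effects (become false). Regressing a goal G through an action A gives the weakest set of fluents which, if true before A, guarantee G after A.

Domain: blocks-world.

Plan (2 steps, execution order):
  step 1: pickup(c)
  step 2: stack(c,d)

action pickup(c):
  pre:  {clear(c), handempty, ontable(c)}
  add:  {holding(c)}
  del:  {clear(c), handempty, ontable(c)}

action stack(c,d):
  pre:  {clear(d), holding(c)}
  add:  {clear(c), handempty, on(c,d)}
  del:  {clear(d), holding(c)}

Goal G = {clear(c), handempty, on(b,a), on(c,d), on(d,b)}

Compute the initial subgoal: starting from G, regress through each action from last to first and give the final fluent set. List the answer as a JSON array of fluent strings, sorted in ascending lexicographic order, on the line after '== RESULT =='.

Regress step by step:
  through step 2 (stack(c,d)): drop {clear(c), handempty, on(c,d)}, keep {on(b,a), on(d,b)}, require {clear(d), holding(c)}
    → {clear(d), holding(c), on(b,a), on(d,b)}
  through step 1 (pickup(c)): drop {holding(c)}, keep {clear(d), on(b,a), on(d,b)}, require {clear(c), handempty, ontable(c)}
    → {clear(c), clear(d), handempty, on(b,a), on(d,b), ontable(c)}

== RESULT ==
["clear(c)", "clear(d)", "handempty", "on(b,a)", "on(d,b)", "ontable(c)"]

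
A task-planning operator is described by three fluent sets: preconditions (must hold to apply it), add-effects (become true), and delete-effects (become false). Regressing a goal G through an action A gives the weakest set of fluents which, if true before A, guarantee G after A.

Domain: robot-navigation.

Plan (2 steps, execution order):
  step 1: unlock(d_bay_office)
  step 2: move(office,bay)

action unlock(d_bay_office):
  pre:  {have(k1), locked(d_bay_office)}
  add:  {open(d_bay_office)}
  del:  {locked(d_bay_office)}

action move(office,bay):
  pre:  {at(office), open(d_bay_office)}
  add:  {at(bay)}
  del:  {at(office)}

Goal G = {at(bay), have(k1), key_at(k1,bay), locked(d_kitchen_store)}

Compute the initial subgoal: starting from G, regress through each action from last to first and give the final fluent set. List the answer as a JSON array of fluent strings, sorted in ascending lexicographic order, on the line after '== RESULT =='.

Regress step by step:
  through step 2 (move(office,bay)): drop {at(bay)}, keep {have(k1), key_at(k1,bay), locked(d_kitchen_store)}, require {at(office), open(d_bay_office)}
    → {at(office), have(k1), key_at(k1,bay), locked(d_kitchen_store), open(d_bay_office)}
  through step 1 (unlock(d_bay_office)): drop {open(d_bay_office)}, keep {at(office), have(k1), key_at(k1,bay), locked(d_kitchen_store)}, require {have(k1), locked(d_bay_office)}
    → {at(office), have(k1), key_at(k1,bay), locked(d_bay_office), locked(d_kitchen_store)}

== RESULT ==
["at(office)", "have(k1)", "key_at(k1,bay)", "locked(d_bay_office)", "locked(d_kitchen_store)"]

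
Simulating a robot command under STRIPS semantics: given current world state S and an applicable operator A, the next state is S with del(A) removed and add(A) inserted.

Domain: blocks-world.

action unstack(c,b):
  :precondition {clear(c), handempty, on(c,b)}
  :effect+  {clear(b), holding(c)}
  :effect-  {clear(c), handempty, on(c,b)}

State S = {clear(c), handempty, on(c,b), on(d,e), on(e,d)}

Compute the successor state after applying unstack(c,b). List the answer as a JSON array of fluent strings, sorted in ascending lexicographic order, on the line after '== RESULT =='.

Progress:
  pre ⊆ S: {clear(c), handempty, on(c,b)} ⊆ S  — applicable
  S \ del = {on(d,e), on(e,d)}
  ∪ add   = {clear(b), holding(c), on(d,e), on(e,d)}

== RESULT ==
["clear(b)", "holding(c)", "on(d,e)", "on(e,d)"]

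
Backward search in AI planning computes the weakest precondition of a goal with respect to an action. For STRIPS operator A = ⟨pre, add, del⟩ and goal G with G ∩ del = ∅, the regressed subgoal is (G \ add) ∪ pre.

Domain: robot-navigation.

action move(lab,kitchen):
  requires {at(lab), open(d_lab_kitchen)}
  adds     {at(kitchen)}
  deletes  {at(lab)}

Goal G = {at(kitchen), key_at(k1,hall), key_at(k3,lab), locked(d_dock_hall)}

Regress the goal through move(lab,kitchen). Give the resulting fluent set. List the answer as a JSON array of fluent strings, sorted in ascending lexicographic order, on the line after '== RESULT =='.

Compute (G \ add) ∪ pre:
  G ∩ del = {}  (empty — regression defined)
  G \ add = {at(kitchen), key_at(k1,hall), key_at(k3,lab), locked(d_dock_hall)} \ {at(kitchen)} = {key_at(k1,hall), key_at(k3,lab), locked(d_dock_hall)}
  ∪ pre   = {key_at(k1,hall), key_at(k3,lab), locked(d_dock_hall)} ∪ {at(lab), open(d_lab_kitchen)}
          = {at(lab), key_at(k1,hall), key_at(k3,lab), locked(d_dock_hall), open(d_lab_kitchen)}

== RESULT ==
["at(lab)", "key_at(k1,hall)", "key_at(k3,lab)", "locked(d_dock_hall)", "open(d_lab_kitchen)"]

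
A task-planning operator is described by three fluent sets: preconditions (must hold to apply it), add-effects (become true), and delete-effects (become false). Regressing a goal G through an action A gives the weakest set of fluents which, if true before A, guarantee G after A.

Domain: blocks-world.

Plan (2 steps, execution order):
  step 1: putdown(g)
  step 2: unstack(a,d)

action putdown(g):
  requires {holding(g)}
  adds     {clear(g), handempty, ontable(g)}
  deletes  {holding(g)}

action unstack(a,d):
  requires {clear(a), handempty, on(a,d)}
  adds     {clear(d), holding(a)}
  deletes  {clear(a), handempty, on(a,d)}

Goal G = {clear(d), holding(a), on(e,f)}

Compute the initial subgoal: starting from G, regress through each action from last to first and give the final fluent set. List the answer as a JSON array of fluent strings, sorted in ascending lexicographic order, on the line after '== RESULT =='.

Work backward from the goal:
  through step 2 (unstack(a,d)): drop {clear(d), holding(a)}, keep {on(e,f)}, require {clear(a), handempty, on(a,d)}
    → {clear(a), handempty, on(a,d), on(e,f)}
  through step 1 (putdown(g)): drop {handempty}, keep {clear(a), on(a,d), on(e,f)}, require {holding(g)}
    → {clear(a), holding(g), on(a,d), on(e,f)}

== RESULT ==
["clear(a)", "holding(g)", "on(a,d)", "on(e,f)"]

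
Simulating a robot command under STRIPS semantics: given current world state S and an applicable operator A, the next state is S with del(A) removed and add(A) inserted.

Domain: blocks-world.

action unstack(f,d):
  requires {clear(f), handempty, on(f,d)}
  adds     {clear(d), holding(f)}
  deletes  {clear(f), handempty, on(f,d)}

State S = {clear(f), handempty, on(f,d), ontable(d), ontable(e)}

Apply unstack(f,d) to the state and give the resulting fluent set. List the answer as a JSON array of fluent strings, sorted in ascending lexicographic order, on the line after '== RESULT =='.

Progress:
  pre ⊆ S: {clear(f), handempty, on(f,d)} ⊆ S  — applicable
  S \ del = {ontable(d), ontable(e)}
  ∪ add   = {clear(d), holding(f), ontable(d), ontable(e)}

== RESULT ==
["clear(d)", "holding(f)", "ontable(d)", "ontable(e)"]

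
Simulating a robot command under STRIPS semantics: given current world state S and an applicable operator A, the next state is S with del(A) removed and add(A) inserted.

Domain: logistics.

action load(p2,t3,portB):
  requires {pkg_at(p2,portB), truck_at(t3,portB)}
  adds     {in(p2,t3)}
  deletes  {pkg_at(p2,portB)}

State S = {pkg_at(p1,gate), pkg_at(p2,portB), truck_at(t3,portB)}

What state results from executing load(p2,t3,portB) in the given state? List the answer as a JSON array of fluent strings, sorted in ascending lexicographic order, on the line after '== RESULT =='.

Progress:
  pre ⊆ S: {pkg_at(p2,portB), truck_at(t3,portB)} ⊆ S  — applicable
  S \ del = {pkg_at(p1,gate), truck_at(t3,portB)}
  ∪ add   = {in(p2,t3), pkg_at(p1,gate), truck_at(t3,portB)}

== RESULT ==
["in(p2,t3)", "pkg_at(p1,gate)", "truck_at(t3,portB)"]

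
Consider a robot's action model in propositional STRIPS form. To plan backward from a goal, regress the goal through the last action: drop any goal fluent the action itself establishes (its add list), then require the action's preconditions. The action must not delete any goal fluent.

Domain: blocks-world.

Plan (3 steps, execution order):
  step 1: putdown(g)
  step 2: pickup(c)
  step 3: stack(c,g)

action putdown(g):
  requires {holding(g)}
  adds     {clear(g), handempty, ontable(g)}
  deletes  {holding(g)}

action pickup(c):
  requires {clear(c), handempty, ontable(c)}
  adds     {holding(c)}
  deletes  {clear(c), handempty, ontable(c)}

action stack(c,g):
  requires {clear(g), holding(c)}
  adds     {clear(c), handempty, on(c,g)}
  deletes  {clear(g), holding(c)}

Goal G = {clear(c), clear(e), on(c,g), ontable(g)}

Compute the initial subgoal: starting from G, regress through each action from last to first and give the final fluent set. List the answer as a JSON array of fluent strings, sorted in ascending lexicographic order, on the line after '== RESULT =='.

Regress step by step:
  through step 3 (stack(c,g)): drop {clear(c), on(c,g)}, keep {clear(e), ontable(g)}, require {clear(g), holding(c)}
    → {clear(e), clear(g), holding(c), ontable(g)}
  through step 2 (pickup(c)): drop {holding(c)}, keep {clear(e), clear(g), ontable(g)}, require {clear(c), handempty, ontable(c)}
    → {clear(c), clear(e), clear(g), handempty, ontable(c), ontable(g)}
  through step 1 (putdown(g)): drop {clear(g), handempty, ontable(g)}, keep {clear(c), clear(e), ontable(c)}, require {holding(g)}
    → {clear(c), clear(e), holding(g), ontable(c)}

== RESULT ==
["clear(c)", "clear(e)", "holding(g)", "ontable(c)"]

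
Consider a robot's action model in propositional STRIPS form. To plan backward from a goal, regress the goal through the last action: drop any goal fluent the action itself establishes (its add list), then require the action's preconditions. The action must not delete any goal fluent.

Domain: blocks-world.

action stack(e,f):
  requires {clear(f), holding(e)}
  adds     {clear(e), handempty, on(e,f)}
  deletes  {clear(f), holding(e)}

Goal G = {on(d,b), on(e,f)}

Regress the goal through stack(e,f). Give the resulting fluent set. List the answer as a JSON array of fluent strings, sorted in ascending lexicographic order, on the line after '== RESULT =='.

Compute (G \ add) ∪ pre:
  G ∩ del = {}  (empty — regression defined)
  G \ add = {on(d,b), on(e,f)} \ {clear(e), handempty, on(e,f)} = {on(d,b)}
  ∪ pre   = {on(d,b)} ∪ {clear(f), holding(e)}
          = {clear(f), holding(e), on(d,b)}

== RESULT ==
["clear(f)", "holding(e)", "on(d,b)"]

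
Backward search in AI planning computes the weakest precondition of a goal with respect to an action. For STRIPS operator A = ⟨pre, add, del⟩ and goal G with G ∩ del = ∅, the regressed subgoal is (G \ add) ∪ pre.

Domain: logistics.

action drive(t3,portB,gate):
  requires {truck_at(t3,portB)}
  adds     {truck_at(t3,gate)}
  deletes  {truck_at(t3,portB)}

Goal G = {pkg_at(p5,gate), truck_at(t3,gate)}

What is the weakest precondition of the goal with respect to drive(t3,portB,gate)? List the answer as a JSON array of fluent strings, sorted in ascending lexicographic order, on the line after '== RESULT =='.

Compute (G \ add) ∪ pre:
  G ∩ del = {}  (empty — regression defined)
  G \ add = {pkg_at(p5,gate), truck_at(t3,gate)} \ {truck_at(t3,gate)} = {pkg_at(p5,gate)}
  ∪ pre   = {pkg_at(p5,gate)} ∪ {truck_at(t3,portB)}
          = {pkg_at(p5,gate), truck_at(t3,portB)}

== RESULT ==
["pkg_at(p5,gate)", "truck_at(t3,portB)"]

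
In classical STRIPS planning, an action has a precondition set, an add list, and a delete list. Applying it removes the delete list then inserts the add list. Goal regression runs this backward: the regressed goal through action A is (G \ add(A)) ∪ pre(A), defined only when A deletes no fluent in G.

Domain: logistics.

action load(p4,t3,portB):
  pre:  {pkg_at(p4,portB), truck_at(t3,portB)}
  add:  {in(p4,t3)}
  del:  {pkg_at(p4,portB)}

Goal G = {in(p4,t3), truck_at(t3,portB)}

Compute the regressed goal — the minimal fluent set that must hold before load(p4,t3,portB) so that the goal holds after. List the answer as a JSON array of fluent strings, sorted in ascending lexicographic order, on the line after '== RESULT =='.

Regress:
  G ∩ del = {}  (empty — regression defined)
  G \ add = {in(p4,t3), truck_at(t3,portB)} \ {in(p4,t3)} = {truck_at(t3,portB)}
  ∪ pre   = {truck_at(t3,portB)} ∪ {pkg_at(p4,portB), truck_at(t3,portB)}
          = {pkg_at(p4,portB), truck_at(t3,portB)}

== RESULT ==
["pkg_at(p4,portB)", "truck_at(t3,portB)"]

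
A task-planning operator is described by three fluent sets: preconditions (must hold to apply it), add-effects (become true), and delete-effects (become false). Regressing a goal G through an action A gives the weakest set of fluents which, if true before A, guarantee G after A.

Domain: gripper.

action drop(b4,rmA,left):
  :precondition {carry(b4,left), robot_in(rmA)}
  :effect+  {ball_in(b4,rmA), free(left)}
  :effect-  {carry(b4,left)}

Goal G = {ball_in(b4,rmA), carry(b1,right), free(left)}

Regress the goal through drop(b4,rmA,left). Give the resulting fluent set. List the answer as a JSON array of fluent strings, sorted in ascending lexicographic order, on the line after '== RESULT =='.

Compute (G \ add) ∪ pre:
  G ∩ del = {}  (empty — regression defined)
  G \ add = {ball_in(b4,rmA), carry(b1,right), free(left)} \ {ball_in(b4,rmA), free(left)} = {carry(b1,right)}
  ∪ pre   = {carry(b1,right)} ∪ {carry(b4,left), robot_in(rmA)}
          = {carry(b1,right), carry(b4,left), robot_in(rmA)}

== RESULT ==
["carry(b1,right)", "carry(b4,left)", "robot_in(rmA)"]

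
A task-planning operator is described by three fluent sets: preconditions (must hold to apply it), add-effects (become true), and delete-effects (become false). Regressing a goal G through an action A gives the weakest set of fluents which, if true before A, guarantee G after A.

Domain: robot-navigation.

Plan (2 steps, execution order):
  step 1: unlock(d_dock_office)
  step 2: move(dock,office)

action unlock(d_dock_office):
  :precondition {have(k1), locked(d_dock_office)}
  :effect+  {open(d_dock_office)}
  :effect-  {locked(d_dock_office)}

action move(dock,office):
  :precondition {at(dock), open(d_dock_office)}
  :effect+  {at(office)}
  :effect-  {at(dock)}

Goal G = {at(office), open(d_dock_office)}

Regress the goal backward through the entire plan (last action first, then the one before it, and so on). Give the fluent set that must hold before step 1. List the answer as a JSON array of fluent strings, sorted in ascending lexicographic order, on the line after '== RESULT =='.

Work backward from the goal:
  through step 2 (move(dock,office)): drop {at(office)}, keep {open(d_dock_office)}, require {at(dock), open(d_dock_office)}
    → {at(dock), open(d_dock_office)}
  through step 1 (unlock(d_dock_office)): drop {open(d_dock_office)}, keep {at(dock)}, require {have(k1), locked(d_dock_office)}
    → {at(dock), have(k1), locked(d_dock_office)}

== RESULT ==
["at(dock)", "have(k1)", "locked(d_dock_office)"]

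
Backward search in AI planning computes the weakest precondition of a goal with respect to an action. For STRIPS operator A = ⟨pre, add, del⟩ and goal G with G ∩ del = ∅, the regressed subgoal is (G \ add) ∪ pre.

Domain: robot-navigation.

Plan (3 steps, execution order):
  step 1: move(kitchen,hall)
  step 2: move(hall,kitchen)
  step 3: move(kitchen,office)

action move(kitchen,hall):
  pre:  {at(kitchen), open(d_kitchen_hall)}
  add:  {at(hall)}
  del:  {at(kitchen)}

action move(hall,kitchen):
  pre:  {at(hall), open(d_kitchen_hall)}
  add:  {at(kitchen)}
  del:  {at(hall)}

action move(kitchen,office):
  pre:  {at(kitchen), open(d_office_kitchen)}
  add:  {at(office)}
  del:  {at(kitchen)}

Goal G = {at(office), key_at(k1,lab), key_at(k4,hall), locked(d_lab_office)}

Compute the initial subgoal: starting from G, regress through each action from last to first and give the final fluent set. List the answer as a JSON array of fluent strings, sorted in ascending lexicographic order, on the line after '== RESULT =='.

Work backward from the goal:
  through step 3 (move(kitchen,office)): drop {at(office)}, keep {key_at(k1,lab), key_at(k4,hall), locked(d_lab_office)}, require {at(kitchen), open(d_office_kitchen)}
    → {at(kitchen), key_at(k1,lab), key_at(k4,hall), locked(d_lab_office), open(d_office_kitchen)}
  through step 2 (move(hall,kitchen)): drop {at(kitchen)}, keep {key_at(k1,lab), key_at(k4,hall), locked(d_lab_office), open(d_office_kitchen)}, require {at(hall), open(d_kitchen_hall)}
    → {at(hall), key_at(k1,lab), key_at(k4,hall), locked(d_lab_office), open(d_kitchen_hall), open(d_office_kitchen)}
  through step 1 (move(kitchen,hall)): drop {at(hall)}, keep {key_at(k1,lab), key_at(k4,hall), locked(d_lab_office), open(d_kitchen_hall), open(d_office_kitchen)}, require {at(kitchen), open(d_kitchen_hall)}
    → {at(kitchen), key_at(k1,lab), key_at(k4,hall), locked(d_lab_office), open(d_kitchen_hall), open(d_office_kitchen)}

== RESULT ==
["at(kitchen)", "key_at(k1,lab)", "key_at(k4,hall)", "locked(d_lab_office)", "open(d_kitchen_hall)", "open(d_office_kitchen)"]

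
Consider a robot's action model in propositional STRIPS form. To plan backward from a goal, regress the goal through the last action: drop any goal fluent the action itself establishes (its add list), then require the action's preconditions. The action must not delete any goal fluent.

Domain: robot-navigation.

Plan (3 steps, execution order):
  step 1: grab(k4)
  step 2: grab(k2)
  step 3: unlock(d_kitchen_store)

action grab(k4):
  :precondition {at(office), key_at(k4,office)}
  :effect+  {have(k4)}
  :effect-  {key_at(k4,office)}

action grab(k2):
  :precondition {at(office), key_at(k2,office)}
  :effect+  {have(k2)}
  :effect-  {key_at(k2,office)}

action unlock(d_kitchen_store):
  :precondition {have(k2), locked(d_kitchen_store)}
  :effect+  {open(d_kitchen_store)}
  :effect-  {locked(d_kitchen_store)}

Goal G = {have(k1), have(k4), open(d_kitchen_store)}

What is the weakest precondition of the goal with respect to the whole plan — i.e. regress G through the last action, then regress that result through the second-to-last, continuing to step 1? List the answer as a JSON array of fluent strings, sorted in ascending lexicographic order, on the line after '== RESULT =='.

Regress step by step:
  through step 3 (unlock(d_kitchen_store)): drop {open(d_kitchen_store)}, keep {have(k1), have(k4)}, require {have(k2), locked(d_kitchen_store)}
    → {have(k1), have(k2), have(k4), locked(d_kitchen_store)}
  through step 2 (grab(k2)): drop {have(k2)}, keep {have(k1), have(k4), locked(d_kitchen_store)}, require {at(office), key_at(k2,office)}
    → {at(office), have(k1), have(k4), key_at(k2,office), locked(d_kitchen_store)}
  through step 1 (grab(k4)): drop {have(k4)}, keep {at(office), have(k1), key_at(k2,office), locked(d_kitchen_store)}, require {at(office), key_at(k4,office)}
    → {at(office), have(k1), key_at(k2,office), key_at(k4,office), locked(d_kitchen_store)}

== RESULT ==
["at(office)", "have(k1)", "key_at(k2,office)", "key_at(k4,office)", "locked(d_kitchen_store)"]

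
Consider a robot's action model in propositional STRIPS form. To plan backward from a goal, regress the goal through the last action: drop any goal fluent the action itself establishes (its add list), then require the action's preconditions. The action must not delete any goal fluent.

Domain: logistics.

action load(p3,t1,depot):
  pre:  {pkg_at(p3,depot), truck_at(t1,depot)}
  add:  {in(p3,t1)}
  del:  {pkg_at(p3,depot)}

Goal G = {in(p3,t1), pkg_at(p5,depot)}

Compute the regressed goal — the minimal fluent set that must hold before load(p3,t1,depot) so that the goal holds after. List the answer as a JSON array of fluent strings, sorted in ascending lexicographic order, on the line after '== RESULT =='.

Compute (G \ add) ∪ pre:
  G ∩ del = {}  (empty — regression defined)
  G \ add = {in(p3,t1), pkg_at(p5,depot)} \ {in(p3,t1)} = {pkg_at(p5,depot)}
  ∪ pre   = {pkg_at(p5,depot)} ∪ {pkg_at(p3,depot), truck_at(t1,depot)}
          = {pkg_at(p3,depot), pkg_at(p5,depot), truck_at(t1,depot)}

== RESULT ==
["pkg_at(p3,depot)", "pkg_at(p5,depot)", "truck_at(t1,depot)"]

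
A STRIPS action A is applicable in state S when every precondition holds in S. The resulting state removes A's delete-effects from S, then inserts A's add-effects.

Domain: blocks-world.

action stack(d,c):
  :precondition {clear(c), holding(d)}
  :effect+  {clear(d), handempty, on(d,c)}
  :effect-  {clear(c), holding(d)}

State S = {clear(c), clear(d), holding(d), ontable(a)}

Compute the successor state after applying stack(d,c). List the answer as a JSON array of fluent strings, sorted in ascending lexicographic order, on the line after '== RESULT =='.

Compute (S \ del) ∪ add:
  pre ⊆ S: {clear(c), holding(d)} ⊆ S  — applicable
  S \ del = {clear(d), ontable(a)}
  ∪ add   = {clear(d), handempty, on(d,c), ontable(a)}

== RESULT ==
["clear(d)", "handempty", "on(d,c)", "ontable(a)"]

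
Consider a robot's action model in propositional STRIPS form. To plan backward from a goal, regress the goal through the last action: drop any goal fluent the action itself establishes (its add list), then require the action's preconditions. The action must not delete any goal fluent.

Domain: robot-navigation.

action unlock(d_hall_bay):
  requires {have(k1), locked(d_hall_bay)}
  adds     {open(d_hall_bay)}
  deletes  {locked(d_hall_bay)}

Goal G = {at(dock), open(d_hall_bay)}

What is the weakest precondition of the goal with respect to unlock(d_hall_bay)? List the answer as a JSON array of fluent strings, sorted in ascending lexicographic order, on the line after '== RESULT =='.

Regress:
  G ∩ del = {}  (empty — regression defined)
  G \ add = {at(dock), open(d_hall_bay)} \ {open(d_hall_bay)} = {at(dock)}
  ∪ pre   = {at(dock)} ∪ {have(k1), locked(d_hall_bay)}
          = {at(dock), have(k1), locked(d_hall_bay)}

== RESULT ==
["at(dock)", "have(k1)", "locked(d_hall_bay)"]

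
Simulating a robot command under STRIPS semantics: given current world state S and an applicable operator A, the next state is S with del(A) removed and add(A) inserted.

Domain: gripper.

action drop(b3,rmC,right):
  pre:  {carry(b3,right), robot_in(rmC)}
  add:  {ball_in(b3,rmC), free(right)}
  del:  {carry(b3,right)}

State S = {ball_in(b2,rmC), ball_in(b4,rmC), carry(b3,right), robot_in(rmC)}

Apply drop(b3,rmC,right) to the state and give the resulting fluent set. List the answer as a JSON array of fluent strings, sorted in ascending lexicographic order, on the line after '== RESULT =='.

Progress:
  pre ⊆ S: {carry(b3,right), robot_in(rmC)} ⊆ S  — applicable
  S \ del = {ball_in(b2,rmC), ball_in(b4,rmC), robot_in(rmC)}
  ∪ add   = {ball_in(b2,rmC), ball_in(b3,rmC), ball_in(b4,rmC), free(right), robot_in(rmC)}

== RESULT ==
["ball_in(b2,rmC)", "ball_in(b3,rmC)", "ball_in(b4,rmC)", "free(right)", "robot_in(rmC)"]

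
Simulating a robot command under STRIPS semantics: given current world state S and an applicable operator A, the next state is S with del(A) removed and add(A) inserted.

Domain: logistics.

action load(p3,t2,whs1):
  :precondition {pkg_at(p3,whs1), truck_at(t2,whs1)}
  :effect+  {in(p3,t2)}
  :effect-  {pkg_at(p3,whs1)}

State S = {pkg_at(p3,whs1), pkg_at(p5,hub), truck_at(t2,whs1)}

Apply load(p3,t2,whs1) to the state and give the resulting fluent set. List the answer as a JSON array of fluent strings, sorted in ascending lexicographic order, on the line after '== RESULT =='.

Compute (S \ del) ∪ add:
  pre ⊆ S: {pkg_at(p3,whs1), truck_at(t2,whs1)} ⊆ S  — applicable
  S \ del = {pkg_at(p5,hub), truck_at(t2,whs1)}
  ∪ add   = {in(p3,t2), pkg_at(p5,hub), truck_at(t2,whs1)}

== RESULT ==
["in(p3,t2)", "pkg_at(p5,hub)", "truck_at(t2,whs1)"]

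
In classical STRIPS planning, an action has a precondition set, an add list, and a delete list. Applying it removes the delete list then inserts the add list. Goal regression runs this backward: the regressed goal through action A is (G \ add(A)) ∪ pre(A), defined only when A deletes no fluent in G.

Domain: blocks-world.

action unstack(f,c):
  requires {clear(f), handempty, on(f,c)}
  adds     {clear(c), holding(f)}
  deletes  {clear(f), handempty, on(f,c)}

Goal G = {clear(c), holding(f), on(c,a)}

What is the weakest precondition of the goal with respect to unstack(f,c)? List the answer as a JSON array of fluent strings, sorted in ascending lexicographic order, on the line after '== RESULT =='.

Compute (G \ add) ∪ pre:
  G ∩ del = {}  (empty — regression defined)
  G \ add = {clear(c), holding(f), on(c,a)} \ {clear(c), holding(f)} = {on(c,a)}
  ∪ pre   = {on(c,a)} ∪ {clear(f), handempty, on(f,c)}
          = {clear(f), handempty, on(c,a), on(f,c)}

== RESULT ==
["clear(f)", "handempty", "on(c,a)", "on(f,c)"]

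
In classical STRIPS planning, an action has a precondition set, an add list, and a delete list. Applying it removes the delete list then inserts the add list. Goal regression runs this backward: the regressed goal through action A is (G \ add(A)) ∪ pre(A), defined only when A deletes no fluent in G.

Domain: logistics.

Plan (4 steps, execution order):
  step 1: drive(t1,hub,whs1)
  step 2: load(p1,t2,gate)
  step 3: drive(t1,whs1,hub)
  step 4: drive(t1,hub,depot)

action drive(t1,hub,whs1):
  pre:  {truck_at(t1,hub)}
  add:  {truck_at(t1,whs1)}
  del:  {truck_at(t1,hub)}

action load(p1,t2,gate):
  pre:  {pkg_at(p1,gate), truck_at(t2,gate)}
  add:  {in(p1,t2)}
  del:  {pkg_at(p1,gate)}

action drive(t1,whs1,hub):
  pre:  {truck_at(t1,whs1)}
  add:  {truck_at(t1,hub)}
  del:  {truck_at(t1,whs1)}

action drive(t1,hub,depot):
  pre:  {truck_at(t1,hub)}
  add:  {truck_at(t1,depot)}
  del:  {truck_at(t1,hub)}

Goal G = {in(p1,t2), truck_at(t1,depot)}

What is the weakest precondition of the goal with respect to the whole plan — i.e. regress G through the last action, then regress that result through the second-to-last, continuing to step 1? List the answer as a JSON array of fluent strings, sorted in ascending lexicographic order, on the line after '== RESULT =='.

Work backward from the goal:
  through step 4 (drive(t1,hub,depot)): drop {truck_at(t1,depot)}, keep {in(p1,t2)}, require {truck_at(t1,hub)}
    → {in(p1,t2), truck_at(t1,hub)}
  through step 3 (drive(t1,whs1,hub)): drop {truck_at(t1,hub)}, keep {in(p1,t2)}, require {truck_at(t1,whs1)}
    → {in(p1,t2), truck_at(t1,whs1)}
  through step 2 (load(p1,t2,gate)): drop {in(p1,t2)}, keep {truck_at(t1,whs1)}, require {pkg_at(p1,gate), truck_at(t2,gate)}
    → {pkg_at(p1,gate), truck_at(t1,whs1), truck_at(t2,gate)}
  through step 1 (drive(t1,hub,whs1)): drop {truck_at(t1,whs1)}, keep {pkg_at(p1,gate), truck_at(t2,gate)}, require {truck_at(t1,hub)}
    → {pkg_at(p1,gate), truck_at(t1,hub), truck_at(t2,gate)}

== RESULT ==
["pkg_at(p1,gate)", "truck_at(t1,hub)", "truck_at(t2,gate)"]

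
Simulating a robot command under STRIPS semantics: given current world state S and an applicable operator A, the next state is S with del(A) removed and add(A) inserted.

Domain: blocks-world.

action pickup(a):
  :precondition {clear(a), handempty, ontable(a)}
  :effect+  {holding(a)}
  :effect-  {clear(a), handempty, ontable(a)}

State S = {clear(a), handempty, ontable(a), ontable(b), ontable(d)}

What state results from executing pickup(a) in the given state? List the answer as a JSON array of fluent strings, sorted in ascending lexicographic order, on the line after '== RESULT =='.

Compute (S \ del) ∪ add:
  pre ⊆ S: {clear(a), handempty, ontable(a)} ⊆ S  — applicable
  S \ del = {ontable(b), ontable(d)}
  ∪ add   = {holding(a), ontable(b), ontable(d)}

== RESULT ==
["holding(a)", "ontable(b)", "ontable(d)"]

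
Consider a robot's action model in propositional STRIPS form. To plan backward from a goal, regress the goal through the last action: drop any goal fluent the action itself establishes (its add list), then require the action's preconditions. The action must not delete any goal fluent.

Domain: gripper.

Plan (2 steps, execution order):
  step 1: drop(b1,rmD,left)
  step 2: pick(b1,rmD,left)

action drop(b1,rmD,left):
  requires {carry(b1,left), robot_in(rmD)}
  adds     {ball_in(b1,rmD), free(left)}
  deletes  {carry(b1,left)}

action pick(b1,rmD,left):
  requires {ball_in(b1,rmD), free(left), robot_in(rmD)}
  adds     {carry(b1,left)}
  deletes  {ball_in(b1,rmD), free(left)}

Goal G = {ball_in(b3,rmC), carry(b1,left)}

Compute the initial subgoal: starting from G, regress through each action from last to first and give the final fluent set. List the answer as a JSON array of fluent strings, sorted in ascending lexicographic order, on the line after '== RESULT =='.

Regress step by step:
  through step 2 (pick(b1,rmD,left)): drop {carry(b1,left)}, keep {ball_in(b3,rmC)}, require {ball_in(b1,rmD), free(left), robot_in(rmD)}
    → {ball_in(b1,rmD), ball_in(b3,rmC), free(left), robot_in(rmD)}
  through step 1 (drop(b1,rmD,left)): drop {ball_in(b1,rmD), free(left)}, keep {ball_in(b3,rmC), robot_in(rmD)}, require {carry(b1,left), robot_in(rmD)}
    → {ball_in(b3,rmC), carry(b1,left), robot_in(rmD)}

== RESULT ==
["ball_in(b3,rmC)", "carry(b1,left)", "robot_in(rmD)"]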